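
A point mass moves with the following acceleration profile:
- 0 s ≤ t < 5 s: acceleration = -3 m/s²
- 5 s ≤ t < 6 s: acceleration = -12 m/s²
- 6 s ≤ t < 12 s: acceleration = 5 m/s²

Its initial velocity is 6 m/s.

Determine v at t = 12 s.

9 m/s

Δv equals the area under the a-t graph; then v = v₀ + Δv.
0–5 s: -3 × 5 = -15 m/s
5–6 s: -12 × 1 = -12 m/s
6–12 s: 5 × 6 = 30 m/s
Δv = 3 m/s, so v(12) = 6 + (3) = 9 m/s.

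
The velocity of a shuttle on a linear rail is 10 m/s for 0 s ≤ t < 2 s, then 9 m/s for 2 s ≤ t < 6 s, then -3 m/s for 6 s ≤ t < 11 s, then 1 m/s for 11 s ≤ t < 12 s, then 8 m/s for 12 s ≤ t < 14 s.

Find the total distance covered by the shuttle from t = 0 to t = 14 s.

Distance (not displacement) is the total path length: add the absolute areas under v-t.
0–2 s: |10| × 2 = 20 m
2–6 s: |9| × 4 = 36 m
6–11 s: |-3| × 5 = 15 m
11–12 s: |1| × 1 = 1 m
12–14 s: |8| × 2 = 16 m
Total distance = 88 m

88 m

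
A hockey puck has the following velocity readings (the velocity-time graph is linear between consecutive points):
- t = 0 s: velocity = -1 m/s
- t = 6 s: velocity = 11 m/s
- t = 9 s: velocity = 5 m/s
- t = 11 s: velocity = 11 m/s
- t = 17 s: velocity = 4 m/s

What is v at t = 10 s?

On 9–11 s the graph is linear from 5 to 11 m/s: v(10) = 5 + (11 − 5)·(10 − 9)/(11 − 9) = 8 m/s.

8 m/s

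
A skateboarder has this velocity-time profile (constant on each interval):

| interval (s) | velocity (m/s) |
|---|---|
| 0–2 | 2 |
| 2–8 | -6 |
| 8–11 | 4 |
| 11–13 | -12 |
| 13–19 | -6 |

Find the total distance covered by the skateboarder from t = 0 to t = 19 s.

112 m

Total distance travelled is ∫|v| dt — sum the magnitudes of each area piece.
0–2 s: |2| × 2 = 4 m
2–8 s: |-6| × 6 = 36 m
8–11 s: |4| × 3 = 12 m
11–13 s: |-12| × 2 = 24 m
13–19 s: |-6| × 6 = 36 m
Total distance = 112 m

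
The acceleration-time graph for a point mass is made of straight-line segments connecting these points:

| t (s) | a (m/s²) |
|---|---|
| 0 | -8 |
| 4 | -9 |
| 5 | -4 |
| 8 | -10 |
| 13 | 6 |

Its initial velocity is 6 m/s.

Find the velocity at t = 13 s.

Δv equals the area under the a-t graph; then v = v₀ + Δv.
0–4 s: ½(-8 + -9)(4) = -34 m/s
4–5 s: ½(-9 + -4)(1) = -6.5 m/s
5–8 s: ½(-4 + -10)(3) = -21 m/s
8–13 s: ½(-10 + 6)(5) = -10 m/s
Δv = -71.5 m/s, so v(13) = 6 + (-71.5) = -65.5 m/s.

-65.5 m/s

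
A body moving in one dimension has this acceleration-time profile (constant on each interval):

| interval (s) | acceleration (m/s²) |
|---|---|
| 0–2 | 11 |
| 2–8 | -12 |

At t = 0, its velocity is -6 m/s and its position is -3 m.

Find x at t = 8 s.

-113 m

On each constant-a segment, Δv = aΔt and Δx = v₀Δt + ½aΔt²; chain segment to segment.
0–2 s: v starts -6 m/s; Δx = -6·2 + ½·11·2² = 10 m; v ends 16 m/s.
2–8 s: v starts 16 m/s; Δx = 16·6 + ½·-12·6² = -120 m; v ends -56 m/s.
x(8) = -3 + Σ Δx = -113 m.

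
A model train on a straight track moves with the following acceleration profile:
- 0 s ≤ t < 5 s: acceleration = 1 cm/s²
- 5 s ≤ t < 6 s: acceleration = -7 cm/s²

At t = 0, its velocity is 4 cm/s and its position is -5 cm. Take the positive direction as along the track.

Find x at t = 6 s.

On each constant-a segment, Δv = aΔt and Δx = v₀Δt + ½aΔt²; chain segment to segment.
0–5 s: v starts 4 cm/s; Δx = 4·5 + ½·1·5² = 32.5 cm; v ends 9 cm/s.
5–6 s: v starts 9 cm/s; Δx = 9·1 + ½·-7·1² = 5.5 cm; v ends 2 cm/s.
x(6) = -5 + Σ Δx = 33 cm.

33 cm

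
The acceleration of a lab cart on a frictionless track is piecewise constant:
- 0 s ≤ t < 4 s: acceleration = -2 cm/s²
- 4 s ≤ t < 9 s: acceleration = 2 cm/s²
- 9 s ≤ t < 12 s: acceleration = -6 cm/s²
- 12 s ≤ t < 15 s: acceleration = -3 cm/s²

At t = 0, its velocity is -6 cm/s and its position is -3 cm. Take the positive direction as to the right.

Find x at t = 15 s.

-206.5 cm

On each constant-a segment, Δv = aΔt and Δx = v₀Δt + ½aΔt²; chain segment to segment.
0–4 s: v starts -6 cm/s; Δx = -6·4 + ½·-2·4² = -40 cm; v ends -14 cm/s.
4–9 s: v starts -14 cm/s; Δx = -14·5 + ½·2·5² = -45 cm; v ends -4 cm/s.
9–12 s: v starts -4 cm/s; Δx = -4·3 + ½·-6·3² = -39 cm; v ends -22 cm/s.
12–15 s: v starts -22 cm/s; Δx = -22·3 + ½·-3·3² = -79.5 cm; v ends -31 cm/s.
x(15) = -3 + Σ Δx = -206.5 cm.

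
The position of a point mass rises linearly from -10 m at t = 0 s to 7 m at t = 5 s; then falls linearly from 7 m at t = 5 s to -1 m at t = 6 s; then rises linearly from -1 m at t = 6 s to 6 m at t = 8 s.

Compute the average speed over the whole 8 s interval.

4 m/s

Average speed = (total path length)/(elapsed time); on a piecewise-linear x-t graph the path length is Σ|Δx|.
0–5 s: |Δx| = |7 − -10| = 17 m
5–6 s: |Δx| = |-1 − 7| = 8 m
6–8 s: |Δx| = |6 − -1| = 7 m
Total path = 32 m; average speed = 32/8 = 4 m/s.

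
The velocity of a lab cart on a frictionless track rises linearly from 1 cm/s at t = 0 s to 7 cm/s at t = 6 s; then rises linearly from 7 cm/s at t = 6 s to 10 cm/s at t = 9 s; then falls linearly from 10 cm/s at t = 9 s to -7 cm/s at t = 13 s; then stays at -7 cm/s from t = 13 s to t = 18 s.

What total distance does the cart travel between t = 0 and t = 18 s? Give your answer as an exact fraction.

Total distance travelled is ∫|v| dt — sum the magnitudes of each area piece.
0–6 s: |½(1 + 7)(6)| = 24 cm
6–9 s: |½(7 + 10)(3)| = 25.5 cm
9–13 s: v = 0 at t = 193/17 s; triangle areas 200/17 + 98/17 = 298/17 cm
13–18 s: |-7| × 5 = 35 cm
Total distance = 3469/34 cm

3469/34 cm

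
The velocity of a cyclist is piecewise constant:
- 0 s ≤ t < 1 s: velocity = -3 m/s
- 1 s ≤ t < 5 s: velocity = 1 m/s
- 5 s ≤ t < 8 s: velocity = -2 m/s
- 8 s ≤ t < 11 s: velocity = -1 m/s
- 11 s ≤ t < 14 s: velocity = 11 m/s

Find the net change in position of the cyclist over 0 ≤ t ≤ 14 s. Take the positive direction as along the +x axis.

Displacement is the signed area under the v-t curve.
0–1 s: -3 × 1 = -3 m
1–5 s: 1 × 4 = 4 m
5–8 s: -2 × 3 = -6 m
8–11 s: -1 × 3 = -3 m
11–14 s: 11 × 3 = 33 m
Net displacement = 25 m

25 m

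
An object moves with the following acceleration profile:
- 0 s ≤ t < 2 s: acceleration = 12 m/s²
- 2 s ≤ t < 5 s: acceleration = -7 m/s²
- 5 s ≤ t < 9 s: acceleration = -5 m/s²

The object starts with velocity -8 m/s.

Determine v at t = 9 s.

-25 m/s

Δv equals the area under the a-t graph; then v = v₀ + Δv.
0–2 s: 12 × 2 = 24 m/s
2–5 s: -7 × 3 = -21 m/s
5–9 s: -5 × 4 = -20 m/s
Δv = -17 m/s, so v(9) = -8 + (-17) = -25 m/s.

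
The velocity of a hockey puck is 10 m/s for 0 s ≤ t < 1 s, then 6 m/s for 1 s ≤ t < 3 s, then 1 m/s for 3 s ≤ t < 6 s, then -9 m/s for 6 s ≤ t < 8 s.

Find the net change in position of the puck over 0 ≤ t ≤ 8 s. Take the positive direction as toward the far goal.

7 m

Net displacement equals the area under the velocity-time graph (areas below the axis count negative).
0–1 s: 10 × 1 = 10 m
1–3 s: 6 × 2 = 12 m
3–6 s: 1 × 3 = 3 m
6–8 s: -9 × 2 = -18 m
Net displacement = 7 m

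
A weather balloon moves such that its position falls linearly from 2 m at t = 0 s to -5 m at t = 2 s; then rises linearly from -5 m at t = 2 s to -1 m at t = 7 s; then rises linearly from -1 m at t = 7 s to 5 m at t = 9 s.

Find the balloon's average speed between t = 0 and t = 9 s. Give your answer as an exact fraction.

Average speed = (total path length)/(elapsed time); on a piecewise-linear x-t graph the path length is Σ|Δx|.
0–2 s: |Δx| = |-5 − 2| = 7 m
2–7 s: |Δx| = |-1 − -5| = 4 m
7–9 s: |Δx| = |5 − -1| = 6 m
Total path = 17 m; average speed = 17/9 = 17/9 m/s.

17/9 m/s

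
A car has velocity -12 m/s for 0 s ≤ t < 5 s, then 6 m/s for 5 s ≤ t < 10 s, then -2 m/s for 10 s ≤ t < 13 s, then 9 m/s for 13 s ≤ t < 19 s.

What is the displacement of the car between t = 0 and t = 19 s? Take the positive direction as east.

Net displacement equals the area under the velocity-time graph (areas below the axis count negative).
0–5 s: -12 × 5 = -60 m
5–10 s: 6 × 5 = 30 m
10–13 s: -2 × 3 = -6 m
13–19 s: 9 × 6 = 54 m
Net displacement = 18 m

18 m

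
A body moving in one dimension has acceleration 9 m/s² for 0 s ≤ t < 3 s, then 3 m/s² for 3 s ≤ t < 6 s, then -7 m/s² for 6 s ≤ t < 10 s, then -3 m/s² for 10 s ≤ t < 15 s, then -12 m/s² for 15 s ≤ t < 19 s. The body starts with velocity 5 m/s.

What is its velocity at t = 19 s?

Δv equals the area under the a-t graph; then v = v₀ + Δv.
0–3 s: 9 × 3 = 27 m/s
3–6 s: 3 × 3 = 9 m/s
6–10 s: -7 × 4 = -28 m/s
10–15 s: -3 × 5 = -15 m/s
15–19 s: -12 × 4 = -48 m/s
Δv = -55 m/s, so v(19) = 5 + (-55) = -50 m/s.

-50 m/s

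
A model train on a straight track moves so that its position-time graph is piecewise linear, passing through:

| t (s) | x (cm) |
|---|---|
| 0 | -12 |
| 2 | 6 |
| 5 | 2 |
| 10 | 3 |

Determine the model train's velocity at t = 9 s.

0.2 cm/s

Velocity is the slope of the x-t graph on 5–10 s: (3 − 2)/(10 − 5) = 0.2 cm/s.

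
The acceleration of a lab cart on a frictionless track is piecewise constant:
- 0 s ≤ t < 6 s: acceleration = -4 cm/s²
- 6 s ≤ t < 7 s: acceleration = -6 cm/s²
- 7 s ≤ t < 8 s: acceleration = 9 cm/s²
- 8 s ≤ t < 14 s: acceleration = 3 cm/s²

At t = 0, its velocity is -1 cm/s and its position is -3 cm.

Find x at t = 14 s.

-213.5 cm

On each constant-a segment, Δv = aΔt and Δx = v₀Δt + ½aΔt²; chain segment to segment.
0–6 s: v starts -1 cm/s; Δx = -1·6 + ½·-4·6² = -78 cm; v ends -25 cm/s.
6–7 s: v starts -25 cm/s; Δx = -25·1 + ½·-6·1² = -28 cm; v ends -31 cm/s.
7–8 s: v starts -31 cm/s; Δx = -31·1 + ½·9·1² = -26.5 cm; v ends -22 cm/s.
8–14 s: v starts -22 cm/s; Δx = -22·6 + ½·3·6² = -78 cm; v ends -4 cm/s.
x(14) = -3 + Σ Δx = -213.5 cm.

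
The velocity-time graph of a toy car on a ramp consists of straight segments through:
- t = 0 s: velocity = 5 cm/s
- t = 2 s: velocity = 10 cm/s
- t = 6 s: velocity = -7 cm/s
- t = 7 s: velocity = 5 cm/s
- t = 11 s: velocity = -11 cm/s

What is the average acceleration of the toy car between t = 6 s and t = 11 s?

-0.8 cm/s²

Average acceleration = Δv/Δt = (-11 − -7)/(11 − 6) = -0.8 cm/s².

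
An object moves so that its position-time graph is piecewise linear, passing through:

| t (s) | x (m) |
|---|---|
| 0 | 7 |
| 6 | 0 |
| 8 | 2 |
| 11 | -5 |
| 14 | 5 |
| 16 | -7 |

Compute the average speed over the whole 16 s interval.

Average speed = (total path length)/(elapsed time); on a piecewise-linear x-t graph the path length is Σ|Δx|.
0–6 s: |Δx| = |0 − 7| = 7 m
6–8 s: |Δx| = |2 − 0| = 2 m
8–11 s: |Δx| = |-5 − 2| = 7 m
11–14 s: |Δx| = |5 − -5| = 10 m
14–16 s: |Δx| = |-7 − 5| = 12 m
Total path = 38 m; average speed = 38/16 = 2.375 m/s.

2.375 m/s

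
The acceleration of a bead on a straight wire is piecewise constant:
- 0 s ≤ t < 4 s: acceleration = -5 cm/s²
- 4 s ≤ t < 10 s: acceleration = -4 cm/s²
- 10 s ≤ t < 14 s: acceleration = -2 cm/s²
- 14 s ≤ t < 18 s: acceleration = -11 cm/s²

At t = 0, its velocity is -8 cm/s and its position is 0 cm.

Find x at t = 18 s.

-864 cm

On each constant-a segment, Δv = aΔt and Δx = v₀Δt + ½aΔt²; chain segment to segment.
0–4 s: v starts -8 cm/s; Δx = -8·4 + ½·-5·4² = -72 cm; v ends -28 cm/s.
4–10 s: v starts -28 cm/s; Δx = -28·6 + ½·-4·6² = -240 cm; v ends -52 cm/s.
10–14 s: v starts -52 cm/s; Δx = -52·4 + ½·-2·4² = -224 cm; v ends -60 cm/s.
14–18 s: v starts -60 cm/s; Δx = -60·4 + ½·-11·4² = -328 cm; v ends -104 cm/s.
x(18) = 0 + Σ Δx = -864 cm.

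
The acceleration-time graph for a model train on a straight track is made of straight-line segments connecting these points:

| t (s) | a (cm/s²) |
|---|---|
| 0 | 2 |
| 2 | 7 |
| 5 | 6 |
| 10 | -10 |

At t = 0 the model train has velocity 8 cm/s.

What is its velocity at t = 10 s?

26.5 cm/s

Δv equals the area under the a-t graph; then v = v₀ + Δv.
0–2 s: ½(2 + 7)(2) = 9 cm/s
2–5 s: ½(7 + 6)(3) = 19.5 cm/s
5–10 s: ½(6 + -10)(5) = -10 cm/s
Δv = 18.5 cm/s, so v(10) = 8 + (18.5) = 26.5 cm/s.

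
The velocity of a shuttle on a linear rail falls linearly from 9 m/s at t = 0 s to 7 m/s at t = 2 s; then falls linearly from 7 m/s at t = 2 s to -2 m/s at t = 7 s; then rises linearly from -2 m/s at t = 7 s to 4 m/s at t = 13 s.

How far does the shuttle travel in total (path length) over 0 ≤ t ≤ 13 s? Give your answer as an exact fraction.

Distance (not displacement) is the total path length: add the absolute areas under v-t.
0–2 s: |½(9 + 7)(2)| = 16 m
2–7 s: v = 0 at t = 53/9 s; triangle areas 245/18 + 10/9 = 265/18 m
7–13 s: v = 0 at t = 9 s; triangle areas 2 + 8 = 10 m
Total distance = 733/18 m

733/18 m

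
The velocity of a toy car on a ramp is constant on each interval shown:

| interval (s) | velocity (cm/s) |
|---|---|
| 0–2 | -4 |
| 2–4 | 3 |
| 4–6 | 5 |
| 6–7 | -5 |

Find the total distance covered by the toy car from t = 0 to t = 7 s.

Total distance travelled is ∫|v| dt — sum the magnitudes of each area piece.
0–2 s: |-4| × 2 = 8 cm
2–4 s: |3| × 2 = 6 cm
4–6 s: |5| × 2 = 10 cm
6–7 s: |-5| × 1 = 5 cm
Total distance = 29 cm

29 cm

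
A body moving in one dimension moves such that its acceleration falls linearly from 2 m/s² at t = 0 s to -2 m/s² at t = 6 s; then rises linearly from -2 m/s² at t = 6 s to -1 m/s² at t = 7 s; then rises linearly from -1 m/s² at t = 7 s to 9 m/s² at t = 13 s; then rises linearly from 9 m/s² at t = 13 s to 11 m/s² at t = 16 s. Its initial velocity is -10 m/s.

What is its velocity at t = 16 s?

42.5 m/s

Δv equals the area under the a-t graph; then v = v₀ + Δv.
0–6 s: ½(2 + -2)(6) = 0 m/s
6–7 s: ½(-2 + -1)(1) = -1.5 m/s
7–13 s: ½(-1 + 9)(6) = 24 m/s
13–16 s: ½(9 + 11)(3) = 30 m/s
Δv = 52.5 m/s, so v(16) = -10 + (52.5) = 42.5 m/s.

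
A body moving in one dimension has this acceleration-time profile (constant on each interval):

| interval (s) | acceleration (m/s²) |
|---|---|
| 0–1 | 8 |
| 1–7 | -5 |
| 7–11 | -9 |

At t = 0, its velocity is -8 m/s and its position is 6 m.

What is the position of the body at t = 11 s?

On each constant-a segment, Δv = aΔt and Δx = v₀Δt + ½aΔt²; chain segment to segment.
0–1 s: v starts -8 m/s; Δx = -8·1 + ½·8·1² = -4 m; v ends 0 m/s.
1–7 s: v starts 0 m/s; Δx = 0·6 + ½·-5·6² = -90 m; v ends -30 m/s.
7–11 s: v starts -30 m/s; Δx = -30·4 + ½·-9·4² = -192 m; v ends -66 m/s.
x(11) = 6 + Σ Δx = -280 m.

-280 m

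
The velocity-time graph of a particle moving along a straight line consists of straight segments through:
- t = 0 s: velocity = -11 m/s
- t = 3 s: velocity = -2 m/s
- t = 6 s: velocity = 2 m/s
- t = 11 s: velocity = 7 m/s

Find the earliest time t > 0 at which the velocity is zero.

v changes sign on 3–6 s (from -2 to 2); the graph is linear there, so v = 0 at t = 3 + (2)·(6 − 3)/(2 − -2) = 4.5 s.

t = 4.5 s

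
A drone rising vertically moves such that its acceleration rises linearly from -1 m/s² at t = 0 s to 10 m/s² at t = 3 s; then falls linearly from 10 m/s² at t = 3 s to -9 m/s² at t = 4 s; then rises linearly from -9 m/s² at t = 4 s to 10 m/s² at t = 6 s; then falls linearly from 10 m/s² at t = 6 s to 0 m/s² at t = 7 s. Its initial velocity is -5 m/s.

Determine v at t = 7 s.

Δv equals the area under the a-t graph; then v = v₀ + Δv.
0–3 s: ½(-1 + 10)(3) = 13.5 m/s
3–4 s: ½(10 + -9)(1) = 0.5 m/s
4–6 s: ½(-9 + 10)(2) = 1 m/s
6–7 s: ½(10 + 0)(1) = 5 m/s
Δv = 20 m/s, so v(7) = -5 + (20) = 15 m/s.

15 m/s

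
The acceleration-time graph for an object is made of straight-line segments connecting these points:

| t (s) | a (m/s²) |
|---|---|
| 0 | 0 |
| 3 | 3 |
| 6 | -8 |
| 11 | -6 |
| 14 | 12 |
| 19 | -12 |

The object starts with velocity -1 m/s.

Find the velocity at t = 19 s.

Δv equals the area under the a-t graph; then v = v₀ + Δv.
0–3 s: ½(0 + 3)(3) = 4.5 m/s
3–6 s: ½(3 + -8)(3) = -7.5 m/s
6–11 s: ½(-8 + -6)(5) = -35 m/s
11–14 s: ½(-6 + 12)(3) = 9 m/s
14–19 s: ½(12 + -12)(5) = 0 m/s
Δv = -29 m/s, so v(19) = -1 + (-29) = -30 m/s.

-30 m/s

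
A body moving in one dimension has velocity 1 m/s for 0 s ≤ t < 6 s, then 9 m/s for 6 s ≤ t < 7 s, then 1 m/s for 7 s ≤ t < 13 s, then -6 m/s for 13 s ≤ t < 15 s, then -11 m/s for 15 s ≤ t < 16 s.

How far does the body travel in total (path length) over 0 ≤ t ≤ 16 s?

Total distance travelled is ∫|v| dt — sum the magnitudes of each area piece.
0–6 s: |1| × 6 = 6 m
6–7 s: |9| × 1 = 9 m
7–13 s: |1| × 6 = 6 m
13–15 s: |-6| × 2 = 12 m
15–16 s: |-11| × 1 = 11 m
Total distance = 44 m

44 m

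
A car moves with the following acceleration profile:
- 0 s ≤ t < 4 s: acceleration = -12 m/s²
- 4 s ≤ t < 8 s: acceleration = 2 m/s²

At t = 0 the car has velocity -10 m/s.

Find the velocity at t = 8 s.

Δv equals the area under the a-t graph; then v = v₀ + Δv.
0–4 s: -12 × 4 = -48 m/s
4–8 s: 2 × 4 = 8 m/s
Δv = -40 m/s, so v(8) = -10 + (-40) = -50 m/s.

-50 m/s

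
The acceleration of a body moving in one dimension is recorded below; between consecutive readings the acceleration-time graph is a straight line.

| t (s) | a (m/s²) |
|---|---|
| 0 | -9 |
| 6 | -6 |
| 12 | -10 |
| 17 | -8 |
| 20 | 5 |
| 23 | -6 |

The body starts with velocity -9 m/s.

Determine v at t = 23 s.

-153 m/s

Δv equals the area under the a-t graph; then v = v₀ + Δv.
0–6 s: ½(-9 + -6)(6) = -45 m/s
6–12 s: ½(-6 + -10)(6) = -48 m/s
12–17 s: ½(-10 + -8)(5) = -45 m/s
17–20 s: ½(-8 + 5)(3) = -4.5 m/s
20–23 s: ½(5 + -6)(3) = -1.5 m/s
Δv = -144 m/s, so v(23) = -9 + (-144) = -153 m/s.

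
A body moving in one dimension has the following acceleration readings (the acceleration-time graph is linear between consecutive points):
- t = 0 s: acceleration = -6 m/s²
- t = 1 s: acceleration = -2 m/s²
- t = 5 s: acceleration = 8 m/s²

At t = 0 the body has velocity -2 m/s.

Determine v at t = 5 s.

Δv equals the area under the a-t graph; then v = v₀ + Δv.
0–1 s: ½(-6 + -2)(1) = -4 m/s
1–5 s: ½(-2 + 8)(4) = 12 m/s
Δv = 8 m/s, so v(5) = -2 + (8) = 6 m/s.

6 m/s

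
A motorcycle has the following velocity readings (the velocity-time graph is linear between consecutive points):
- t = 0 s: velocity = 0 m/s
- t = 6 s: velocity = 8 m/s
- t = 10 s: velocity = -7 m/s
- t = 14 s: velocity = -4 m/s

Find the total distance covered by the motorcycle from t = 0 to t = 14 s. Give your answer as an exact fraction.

Distance (not displacement) is the total path length: add the absolute areas under v-t.
0–6 s: |½(0 + 8)(6)| = 24 m
6–10 s: v = 0 at t = 122/15 s; triangle areas 128/15 + 98/15 = 226/15 m
10–14 s: |½(-7 + -4)(4)| = 22 m
Total distance = 916/15 m

916/15 m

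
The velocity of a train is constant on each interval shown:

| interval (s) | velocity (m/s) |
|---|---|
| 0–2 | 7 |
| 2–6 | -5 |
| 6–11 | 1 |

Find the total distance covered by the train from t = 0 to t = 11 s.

Total distance travelled is ∫|v| dt — sum the magnitudes of each area piece.
0–2 s: |7| × 2 = 14 m
2–6 s: |-5| × 4 = 20 m
6–11 s: |1| × 5 = 5 m
Total distance = 39 m

39 m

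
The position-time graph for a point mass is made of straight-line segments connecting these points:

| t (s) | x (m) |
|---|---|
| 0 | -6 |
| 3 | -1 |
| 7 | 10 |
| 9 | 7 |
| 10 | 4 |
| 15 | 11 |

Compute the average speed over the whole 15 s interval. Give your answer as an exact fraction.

29/15 m/s

Average speed = (total path length)/(elapsed time); on a piecewise-linear x-t graph the path length is Σ|Δx|.
0–3 s: |Δx| = |-1 − -6| = 5 m
3–7 s: |Δx| = |10 − -1| = 11 m
7–9 s: |Δx| = |7 − 10| = 3 m
9–10 s: |Δx| = |4 − 7| = 3 m
10–15 s: |Δx| = |11 − 4| = 7 m
Total path = 29 m; average speed = 29/15 = 29/15 m/s.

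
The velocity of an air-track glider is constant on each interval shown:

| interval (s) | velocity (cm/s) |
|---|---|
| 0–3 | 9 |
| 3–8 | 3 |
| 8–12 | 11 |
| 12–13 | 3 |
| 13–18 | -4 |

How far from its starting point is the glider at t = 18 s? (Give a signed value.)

69 cm

Net displacement equals the area under the velocity-time graph (areas below the axis count negative).
0–3 s: 9 × 3 = 27 cm
3–8 s: 3 × 5 = 15 cm
8–12 s: 11 × 4 = 44 cm
12–13 s: 3 × 1 = 3 cm
13–18 s: -4 × 5 = -20 cm
Net displacement = 69 cm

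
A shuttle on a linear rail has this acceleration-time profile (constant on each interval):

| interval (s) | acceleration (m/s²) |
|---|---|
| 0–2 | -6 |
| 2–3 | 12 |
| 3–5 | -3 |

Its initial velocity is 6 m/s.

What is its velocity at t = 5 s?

0 m/s

Δv equals the area under the a-t graph; then v = v₀ + Δv.
0–2 s: -6 × 2 = -12 m/s
2–3 s: 12 × 1 = 12 m/s
3–5 s: -3 × 2 = -6 m/s
Δv = -6 m/s, so v(5) = 6 + (-6) = 0 m/s.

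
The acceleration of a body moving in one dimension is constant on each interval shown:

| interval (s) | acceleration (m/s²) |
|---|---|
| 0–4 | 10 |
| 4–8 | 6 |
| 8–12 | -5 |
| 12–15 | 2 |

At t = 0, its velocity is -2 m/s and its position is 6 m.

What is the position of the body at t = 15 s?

On each constant-a segment, Δv = aΔt and Δx = v₀Δt + ½aΔt²; chain segment to segment.
0–4 s: v starts -2 m/s; Δx = -2·4 + ½·10·4² = 72 m; v ends 38 m/s.
4–8 s: v starts 38 m/s; Δx = 38·4 + ½·6·4² = 200 m; v ends 62 m/s.
8–12 s: v starts 62 m/s; Δx = 62·4 + ½·-5·4² = 208 m; v ends 42 m/s.
12–15 s: v starts 42 m/s; Δx = 42·3 + ½·2·3² = 135 m; v ends 48 m/s.
x(15) = 6 + Σ Δx = 621 m.

621 m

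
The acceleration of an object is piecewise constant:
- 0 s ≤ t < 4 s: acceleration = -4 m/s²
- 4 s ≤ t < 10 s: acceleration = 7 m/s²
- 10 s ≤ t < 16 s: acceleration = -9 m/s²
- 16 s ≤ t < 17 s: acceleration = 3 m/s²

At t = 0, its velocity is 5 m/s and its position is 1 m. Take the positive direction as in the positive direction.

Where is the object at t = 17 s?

51.5 m

On each constant-a segment, Δv = aΔt and Δx = v₀Δt + ½aΔt²; chain segment to segment.
0–4 s: v starts 5 m/s; Δx = 5·4 + ½·-4·4² = -12 m; v ends -11 m/s.
4–10 s: v starts -11 m/s; Δx = -11·6 + ½·7·6² = 60 m; v ends 31 m/s.
10–16 s: v starts 31 m/s; Δx = 31·6 + ½·-9·6² = 24 m; v ends -23 m/s.
16–17 s: v starts -23 m/s; Δx = -23·1 + ½·3·1² = -21.5 m; v ends -20 m/s.
x(17) = 1 + Σ Δx = 51.5 m.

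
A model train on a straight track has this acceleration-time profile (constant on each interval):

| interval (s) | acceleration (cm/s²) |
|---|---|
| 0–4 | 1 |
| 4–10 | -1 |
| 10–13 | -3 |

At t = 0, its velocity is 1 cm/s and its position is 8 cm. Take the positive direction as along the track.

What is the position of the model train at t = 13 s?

On each constant-a segment, Δv = aΔt and Δx = v₀Δt + ½aΔt²; chain segment to segment.
0–4 s: v starts 1 cm/s; Δx = 1·4 + ½·1·4² = 12 cm; v ends 5 cm/s.
4–10 s: v starts 5 cm/s; Δx = 5·6 + ½·-1·6² = 12 cm; v ends -1 cm/s.
10–13 s: v starts -1 cm/s; Δx = -1·3 + ½·-3·3² = -16.5 cm; v ends -10 cm/s.
x(13) = 8 + Σ Δx = 15.5 cm.

15.5 cm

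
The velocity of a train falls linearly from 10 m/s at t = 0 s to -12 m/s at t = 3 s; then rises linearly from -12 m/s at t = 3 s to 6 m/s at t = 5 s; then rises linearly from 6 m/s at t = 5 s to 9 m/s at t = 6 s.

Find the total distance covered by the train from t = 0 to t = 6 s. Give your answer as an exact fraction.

751/22 m

Distance (not displacement) is the total path length: add the absolute areas under v-t.
0–3 s: v = 0 at t = 15/11 s; triangle areas 75/11 + 108/11 = 183/11 m
3–5 s: v = 0 at t = 13/3 s; triangle areas 8 + 2 = 10 m
5–6 s: |½(6 + 9)(1)| = 7.5 m
Total distance = 751/22 m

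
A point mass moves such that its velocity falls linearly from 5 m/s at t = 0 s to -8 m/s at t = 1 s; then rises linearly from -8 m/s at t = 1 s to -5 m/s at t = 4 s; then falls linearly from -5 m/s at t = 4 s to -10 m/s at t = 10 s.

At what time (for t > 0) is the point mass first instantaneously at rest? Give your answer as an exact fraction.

v changes sign on 0–1 s (from 5 to -8); the graph is linear there, so v = 0 at t = 0 + (-5)·(1 − 0)/(-8 − 5) = 5/13 s.

t = 5/13 s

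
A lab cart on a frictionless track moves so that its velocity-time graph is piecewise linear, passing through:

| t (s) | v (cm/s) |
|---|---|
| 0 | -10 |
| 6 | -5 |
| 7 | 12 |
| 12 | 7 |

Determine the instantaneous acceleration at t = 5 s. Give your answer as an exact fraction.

5/6 cm/s²

Acceleration is the slope of the v-t graph on 0–6 s: (-5 − -10)/(6 − 0) = 5/6 cm/s².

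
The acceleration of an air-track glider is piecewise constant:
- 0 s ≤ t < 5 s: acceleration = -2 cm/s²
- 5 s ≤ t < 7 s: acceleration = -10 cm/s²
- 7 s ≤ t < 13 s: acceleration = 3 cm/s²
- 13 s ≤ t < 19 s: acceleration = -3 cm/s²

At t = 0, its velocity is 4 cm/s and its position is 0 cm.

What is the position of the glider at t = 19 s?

On each constant-a segment, Δv = aΔt and Δx = v₀Δt + ½aΔt²; chain segment to segment.
0–5 s: v starts 4 cm/s; Δx = 4·5 + ½·-2·5² = -5 cm; v ends -6 cm/s.
5–7 s: v starts -6 cm/s; Δx = -6·2 + ½·-10·2² = -32 cm; v ends -26 cm/s.
7–13 s: v starts -26 cm/s; Δx = -26·6 + ½·3·6² = -102 cm; v ends -8 cm/s.
13–19 s: v starts -8 cm/s; Δx = -8·6 + ½·-3·6² = -102 cm; v ends -26 cm/s.
x(19) = 0 + Σ Δx = -241 cm.

-241 cm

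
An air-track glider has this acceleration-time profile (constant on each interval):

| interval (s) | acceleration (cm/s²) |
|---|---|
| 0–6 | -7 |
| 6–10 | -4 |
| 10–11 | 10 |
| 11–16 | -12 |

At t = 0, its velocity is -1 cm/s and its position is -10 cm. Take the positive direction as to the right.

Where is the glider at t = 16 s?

On each constant-a segment, Δv = aΔt and Δx = v₀Δt + ½aΔt²; chain segment to segment.
0–6 s: v starts -1 cm/s; Δx = -1·6 + ½·-7·6² = -132 cm; v ends -43 cm/s.
6–10 s: v starts -43 cm/s; Δx = -43·4 + ½·-4·4² = -204 cm; v ends -59 cm/s.
10–11 s: v starts -59 cm/s; Δx = -59·1 + ½·10·1² = -54 cm; v ends -49 cm/s.
11–16 s: v starts -49 cm/s; Δx = -49·5 + ½·-12·5² = -395 cm; v ends -109 cm/s.
x(16) = -10 + Σ Δx = -795 cm.

-795 cm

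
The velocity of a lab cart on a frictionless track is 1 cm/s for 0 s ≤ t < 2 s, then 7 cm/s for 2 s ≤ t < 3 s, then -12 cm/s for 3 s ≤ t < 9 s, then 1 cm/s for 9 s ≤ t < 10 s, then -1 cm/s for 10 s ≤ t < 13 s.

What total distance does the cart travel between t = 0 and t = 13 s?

85 cm

Distance (not displacement) is the total path length: add the absolute areas under v-t.
0–2 s: |1| × 2 = 2 cm
2–3 s: |7| × 1 = 7 cm
3–9 s: |-12| × 6 = 72 cm
9–10 s: |1| × 1 = 1 cm
10–13 s: |-1| × 3 = 3 cm
Total distance = 85 cm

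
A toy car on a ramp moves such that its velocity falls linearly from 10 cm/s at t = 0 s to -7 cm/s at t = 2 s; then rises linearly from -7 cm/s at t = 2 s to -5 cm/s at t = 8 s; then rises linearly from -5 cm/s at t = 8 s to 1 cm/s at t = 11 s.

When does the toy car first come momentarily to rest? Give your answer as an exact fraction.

v changes sign on 0–2 s (from 10 to -7); the graph is linear there, so v = 0 at t = 0 + (-10)·(2 − 0)/(-7 − 10) = 20/17 s.

t = 20/17 s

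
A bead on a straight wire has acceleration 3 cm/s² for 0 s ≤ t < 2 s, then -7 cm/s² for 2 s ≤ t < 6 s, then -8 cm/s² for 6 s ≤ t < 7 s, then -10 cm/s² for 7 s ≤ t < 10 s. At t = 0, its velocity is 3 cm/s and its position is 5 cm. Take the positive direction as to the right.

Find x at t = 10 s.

On each constant-a segment, Δv = aΔt and Δx = v₀Δt + ½aΔt²; chain segment to segment.
0–2 s: v starts 3 cm/s; Δx = 3·2 + ½·3·2² = 12 cm; v ends 9 cm/s.
2–6 s: v starts 9 cm/s; Δx = 9·4 + ½·-7·4² = -20 cm; v ends -19 cm/s.
6–7 s: v starts -19 cm/s; Δx = -19·1 + ½·-8·1² = -23 cm; v ends -27 cm/s.
7–10 s: v starts -27 cm/s; Δx = -27·3 + ½·-10·3² = -126 cm; v ends -57 cm/s.
x(10) = 5 + Σ Δx = -152 cm.

-152 cm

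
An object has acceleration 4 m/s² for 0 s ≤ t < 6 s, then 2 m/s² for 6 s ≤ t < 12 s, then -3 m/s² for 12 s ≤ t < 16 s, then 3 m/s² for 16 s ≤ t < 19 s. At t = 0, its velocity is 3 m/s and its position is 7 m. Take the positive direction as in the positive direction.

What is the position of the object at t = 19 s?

On each constant-a segment, Δv = aΔt and Δx = v₀Δt + ½aΔt²; chain segment to segment.
0–6 s: v starts 3 m/s; Δx = 3·6 + ½·4·6² = 90 m; v ends 27 m/s.
6–12 s: v starts 27 m/s; Δx = 27·6 + ½·2·6² = 198 m; v ends 39 m/s.
12–16 s: v starts 39 m/s; Δx = 39·4 + ½·-3·4² = 132 m; v ends 27 m/s.
16–19 s: v starts 27 m/s; Δx = 27·3 + ½·3·3² = 94.5 m; v ends 36 m/s.
x(19) = 7 + Σ Δx = 521.5 m.

521.5 m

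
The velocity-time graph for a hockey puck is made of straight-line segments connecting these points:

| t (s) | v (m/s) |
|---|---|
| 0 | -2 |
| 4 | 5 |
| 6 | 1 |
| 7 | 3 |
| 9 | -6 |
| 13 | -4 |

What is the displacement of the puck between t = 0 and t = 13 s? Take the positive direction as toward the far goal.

Net displacement equals the area under the velocity-time graph (areas below the axis count negative).
0–4 s: ½(-2 + 5)(4) = 6 m
4–6 s: ½(5 + 1)(2) = 6 m
6–7 s: ½(1 + 3)(1) = 2 m
7–9 s: ½(3 + -6)(2) = -3 m
9–13 s: ½(-6 + -4)(4) = -20 m
Net displacement = -9 m

-9 m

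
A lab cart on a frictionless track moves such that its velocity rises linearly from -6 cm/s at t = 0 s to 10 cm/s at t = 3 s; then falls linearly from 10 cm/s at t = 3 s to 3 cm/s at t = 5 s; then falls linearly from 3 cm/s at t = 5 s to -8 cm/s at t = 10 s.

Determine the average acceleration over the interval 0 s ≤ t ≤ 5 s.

Average acceleration = Δv/Δt = (3 − -6)/(5 − 0) = 1.8 cm/s².

1.8 cm/s²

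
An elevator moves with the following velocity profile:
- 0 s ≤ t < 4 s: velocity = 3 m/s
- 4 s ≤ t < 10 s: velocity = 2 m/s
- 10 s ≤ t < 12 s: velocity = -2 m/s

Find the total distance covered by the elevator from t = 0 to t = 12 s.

Distance (not displacement) is the total path length: add the absolute areas under v-t.
0–4 s: |3| × 4 = 12 m
4–10 s: |2| × 6 = 12 m
10–12 s: |-2| × 2 = 4 m
Total distance = 28 m

28 m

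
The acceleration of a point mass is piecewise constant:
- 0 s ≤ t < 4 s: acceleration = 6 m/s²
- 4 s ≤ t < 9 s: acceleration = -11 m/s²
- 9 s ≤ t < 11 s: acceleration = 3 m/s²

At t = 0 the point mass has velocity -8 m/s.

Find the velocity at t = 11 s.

Δv equals the area under the a-t graph; then v = v₀ + Δv.
0–4 s: 6 × 4 = 24 m/s
4–9 s: -11 × 5 = -55 m/s
9–11 s: 3 × 2 = 6 m/s
Δv = -25 m/s, so v(11) = -8 + (-25) = -33 m/s.

-33 m/s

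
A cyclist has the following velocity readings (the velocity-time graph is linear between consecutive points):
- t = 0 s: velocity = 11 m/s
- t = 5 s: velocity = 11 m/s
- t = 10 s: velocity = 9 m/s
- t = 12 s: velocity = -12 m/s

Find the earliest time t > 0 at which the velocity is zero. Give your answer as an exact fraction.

t = 76/7 s

v changes sign on 10–12 s (from 9 to -12); the graph is linear there, so v = 0 at t = 10 + (-9)·(12 − 10)/(-12 − 9) = 76/7 s.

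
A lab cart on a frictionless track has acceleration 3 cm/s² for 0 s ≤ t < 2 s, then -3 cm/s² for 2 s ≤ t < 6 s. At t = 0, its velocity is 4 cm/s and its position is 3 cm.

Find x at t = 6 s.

33 cm

On each constant-a segment, Δv = aΔt and Δx = v₀Δt + ½aΔt²; chain segment to segment.
0–2 s: v starts 4 cm/s; Δx = 4·2 + ½·3·2² = 14 cm; v ends 10 cm/s.
2–6 s: v starts 10 cm/s; Δx = 10·4 + ½·-3·4² = 16 cm; v ends -2 cm/s.
x(6) = 3 + Σ Δx = 33 cm.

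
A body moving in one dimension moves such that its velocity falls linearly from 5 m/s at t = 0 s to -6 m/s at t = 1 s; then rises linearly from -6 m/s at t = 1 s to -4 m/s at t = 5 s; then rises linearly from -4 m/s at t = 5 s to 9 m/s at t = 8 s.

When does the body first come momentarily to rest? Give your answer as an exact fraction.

t = 5/11 s

v changes sign on 0–1 s (from 5 to -6); the graph is linear there, so v = 0 at t = 0 + (-5)·(1 − 0)/(-6 − 5) = 5/11 s.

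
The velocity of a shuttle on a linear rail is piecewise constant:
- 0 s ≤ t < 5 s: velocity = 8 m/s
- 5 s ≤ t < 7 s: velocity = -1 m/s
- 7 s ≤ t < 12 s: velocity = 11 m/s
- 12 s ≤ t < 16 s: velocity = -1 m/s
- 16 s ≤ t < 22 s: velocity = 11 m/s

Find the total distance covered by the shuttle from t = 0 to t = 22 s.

Total distance travelled is ∫|v| dt — sum the magnitudes of each area piece.
0–5 s: |8| × 5 = 40 m
5–7 s: |-1| × 2 = 2 m
7–12 s: |11| × 5 = 55 m
12–16 s: |-1| × 4 = 4 m
16–22 s: |11| × 6 = 66 m
Total distance = 167 m

167 m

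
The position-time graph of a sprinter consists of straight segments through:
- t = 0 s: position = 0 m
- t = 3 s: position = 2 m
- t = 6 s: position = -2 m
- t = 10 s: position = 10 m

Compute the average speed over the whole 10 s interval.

Average speed = (total path length)/(elapsed time); on a piecewise-linear x-t graph the path length is Σ|Δx|.
0–3 s: |Δx| = |2 − 0| = 2 m
3–6 s: |Δx| = |-2 − 2| = 4 m
6–10 s: |Δx| = |10 − -2| = 12 m
Total path = 18 m; average speed = 18/10 = 1.8 m/s.

1.8 m/s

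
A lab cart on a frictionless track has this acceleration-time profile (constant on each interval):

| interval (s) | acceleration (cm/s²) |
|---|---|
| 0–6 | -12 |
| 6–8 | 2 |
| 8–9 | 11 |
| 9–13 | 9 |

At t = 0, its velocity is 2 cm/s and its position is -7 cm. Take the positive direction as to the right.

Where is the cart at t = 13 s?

On each constant-a segment, Δv = aΔt and Δx = v₀Δt + ½aΔt²; chain segment to segment.
0–6 s: v starts 2 cm/s; Δx = 2·6 + ½·-12·6² = -204 cm; v ends -70 cm/s.
6–8 s: v starts -70 cm/s; Δx = -70·2 + ½·2·2² = -136 cm; v ends -66 cm/s.
8–9 s: v starts -66 cm/s; Δx = -66·1 + ½·11·1² = -60.5 cm; v ends -55 cm/s.
9–13 s: v starts -55 cm/s; Δx = -55·4 + ½·9·4² = -148 cm; v ends -19 cm/s.
x(13) = -7 + Σ Δx = -555.5 cm.

-555.5 cm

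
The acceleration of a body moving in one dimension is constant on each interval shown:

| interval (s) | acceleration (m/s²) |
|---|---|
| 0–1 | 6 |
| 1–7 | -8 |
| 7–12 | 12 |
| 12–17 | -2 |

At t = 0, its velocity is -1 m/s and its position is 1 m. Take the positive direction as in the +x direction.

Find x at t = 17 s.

On each constant-a segment, Δv = aΔt and Δx = v₀Δt + ½aΔt²; chain segment to segment.
0–1 s: v starts -1 m/s; Δx = -1·1 + ½·6·1² = 2 m; v ends 5 m/s.
1–7 s: v starts 5 m/s; Δx = 5·6 + ½·-8·6² = -114 m; v ends -43 m/s.
7–12 s: v starts -43 m/s; Δx = -43·5 + ½·12·5² = -65 m; v ends 17 m/s.
12–17 s: v starts 17 m/s; Δx = 17·5 + ½·-2·5² = 60 m; v ends 7 m/s.
x(17) = 1 + Σ Δx = -116 m.

-116 m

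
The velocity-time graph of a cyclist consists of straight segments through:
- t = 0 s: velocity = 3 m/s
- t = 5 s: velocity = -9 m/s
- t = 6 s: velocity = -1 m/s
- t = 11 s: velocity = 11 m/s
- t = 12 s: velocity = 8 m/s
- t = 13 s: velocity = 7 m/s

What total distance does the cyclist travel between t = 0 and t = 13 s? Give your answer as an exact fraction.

397/6 m

Total distance travelled is ∫|v| dt — sum the magnitudes of each area piece.
0–5 s: v = 0 at t = 1.25 s; triangle areas 1.875 + 16.875 = 18.75 m
5–6 s: |½(-9 + -1)(1)| = 5 m
6–11 s: v = 0 at t = 77/12 s; triangle areas 5/24 + 605/24 = 305/12 m
11–12 s: |½(11 + 8)(1)| = 9.5 m
12–13 s: |½(8 + 7)(1)| = 7.5 m
Total distance = 397/6 m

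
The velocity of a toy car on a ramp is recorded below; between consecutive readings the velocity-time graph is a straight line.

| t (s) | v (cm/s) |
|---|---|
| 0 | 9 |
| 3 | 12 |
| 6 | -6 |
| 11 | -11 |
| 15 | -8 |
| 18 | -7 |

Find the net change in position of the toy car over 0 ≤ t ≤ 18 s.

Net displacement equals the area under the velocity-time graph (areas below the axis count negative).
0–3 s: ½(9 + 12)(3) = 31.5 cm
3–6 s: ½(12 + -6)(3) = 9 cm
6–11 s: ½(-6 + -11)(5) = -42.5 cm
11–15 s: ½(-11 + -8)(4) = -38 cm
15–18 s: ½(-8 + -7)(3) = -22.5 cm
Net displacement = -62.5 cm

-62.5 cm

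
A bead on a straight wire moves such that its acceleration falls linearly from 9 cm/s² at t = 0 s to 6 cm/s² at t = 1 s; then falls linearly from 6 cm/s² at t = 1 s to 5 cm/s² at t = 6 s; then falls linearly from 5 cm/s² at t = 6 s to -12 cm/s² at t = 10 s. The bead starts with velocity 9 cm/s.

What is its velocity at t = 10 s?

30 cm/s

Δv equals the area under the a-t graph; then v = v₀ + Δv.
0–1 s: ½(9 + 6)(1) = 7.5 cm/s
1–6 s: ½(6 + 5)(5) = 27.5 cm/s
6–10 s: ½(5 + -12)(4) = -14 cm/s
Δv = 21 cm/s, so v(10) = 9 + (21) = 30 cm/s.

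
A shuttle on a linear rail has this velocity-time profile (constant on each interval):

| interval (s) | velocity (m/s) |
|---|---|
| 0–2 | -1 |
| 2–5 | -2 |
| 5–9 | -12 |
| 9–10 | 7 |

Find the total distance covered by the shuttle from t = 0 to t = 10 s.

Distance (not displacement) is the total path length: add the absolute areas under v-t.
0–2 s: |-1| × 2 = 2 m
2–5 s: |-2| × 3 = 6 m
5–9 s: |-12| × 4 = 48 m
9–10 s: |7| × 1 = 7 m
Total distance = 63 m

63 m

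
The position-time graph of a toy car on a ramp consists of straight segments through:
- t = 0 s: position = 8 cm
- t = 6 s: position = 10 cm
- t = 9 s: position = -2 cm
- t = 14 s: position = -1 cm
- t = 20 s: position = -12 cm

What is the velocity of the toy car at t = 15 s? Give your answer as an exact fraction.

-11/6 cm/s

Velocity is the slope of the x-t graph on 14–20 s: (-12 − -1)/(20 − 14) = -11/6 cm/s.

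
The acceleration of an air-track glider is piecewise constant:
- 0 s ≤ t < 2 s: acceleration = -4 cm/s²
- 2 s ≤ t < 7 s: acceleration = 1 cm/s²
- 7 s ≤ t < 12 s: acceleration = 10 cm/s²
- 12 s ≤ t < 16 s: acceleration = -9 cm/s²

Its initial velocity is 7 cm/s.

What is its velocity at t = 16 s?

18 cm/s

Δv equals the area under the a-t graph; then v = v₀ + Δv.
0–2 s: -4 × 2 = -8 cm/s
2–7 s: 1 × 5 = 5 cm/s
7–12 s: 10 × 5 = 50 cm/s
12–16 s: -9 × 4 = -36 cm/s
Δv = 11 cm/s, so v(16) = 7 + (11) = 18 cm/s.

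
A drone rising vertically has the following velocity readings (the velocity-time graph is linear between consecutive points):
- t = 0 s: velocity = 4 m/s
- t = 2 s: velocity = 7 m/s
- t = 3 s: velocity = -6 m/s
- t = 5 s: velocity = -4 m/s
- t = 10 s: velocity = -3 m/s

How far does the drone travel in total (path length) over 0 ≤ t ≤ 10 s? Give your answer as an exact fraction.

Total distance travelled is ∫|v| dt — sum the magnitudes of each area piece.
0–2 s: |½(4 + 7)(2)| = 11 m
2–3 s: v = 0 at t = 33/13 s; triangle areas 49/26 + 18/13 = 85/26 m
3–5 s: |½(-6 + -4)(2)| = 10 m
5–10 s: |½(-4 + -3)(5)| = 17.5 m
Total distance = 543/13 m

543/13 m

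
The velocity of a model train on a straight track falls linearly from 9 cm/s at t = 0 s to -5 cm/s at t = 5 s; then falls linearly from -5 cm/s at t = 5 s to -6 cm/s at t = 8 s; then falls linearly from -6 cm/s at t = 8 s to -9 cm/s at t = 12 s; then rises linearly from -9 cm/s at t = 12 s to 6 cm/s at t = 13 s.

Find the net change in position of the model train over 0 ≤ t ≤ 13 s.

Net displacement equals the area under the velocity-time graph (areas below the axis count negative).
0–5 s: ½(9 + -5)(5) = 10 cm
5–8 s: ½(-5 + -6)(3) = -16.5 cm
8–12 s: ½(-6 + -9)(4) = -30 cm
12–13 s: ½(-9 + 6)(1) = -1.5 cm
Net displacement = -38 cm

-38 cm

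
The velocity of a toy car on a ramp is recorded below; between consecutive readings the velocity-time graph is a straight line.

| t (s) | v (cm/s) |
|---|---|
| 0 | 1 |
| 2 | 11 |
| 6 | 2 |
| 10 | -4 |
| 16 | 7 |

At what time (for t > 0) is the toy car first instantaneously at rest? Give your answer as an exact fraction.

v changes sign on 6–10 s (from 2 to -4); the graph is linear there, so v = 0 at t = 6 + (-2)·(10 − 6)/(-4 − 2) = 22/3 s.

t = 22/3 s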